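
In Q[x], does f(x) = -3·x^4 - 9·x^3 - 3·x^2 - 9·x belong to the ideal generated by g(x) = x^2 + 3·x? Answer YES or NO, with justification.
In Q[x] the ideal (g) consists of all multiples of g, so f ∈ (g) iff g | f, i.e. iff the remainder of f on division by g is 0. Divide f by g (g is monic, so eliminate the leading term of the running remainder at each step):
  leading term -3·x^4: subtract (-3·x^2)·g(x) = -3·x^4 - 9·x^3, leaving -3·x^2 - 9·x
  leading term -3·x^2: subtract (-3)·g(x) = -3·x^2 - 9·x, leaving 0
The remainder is 0, so f(x) = g(x) · h(x) with h(x) = -3·x^2 - 3. Hence g | f, i.e. f ∈ (g).

Final answer: YES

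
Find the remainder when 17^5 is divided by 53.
Use repeated squaring. Binary(5) = 101. Walk through the bits of the exponent 5 left-to-right: at each bit after the leading one, square the running value, then multiply by 17 if the bit is 1 (always reducing mod 53):
  bit 1 = 1 (leading): start with 17.
  bit 2 = 0: square 17^2 = 289 ≡ 24 (mod 53).
  bit 3 = 1: square 24^2 = 576 ≡ 46; bit is 1, so multiply 46·17 = 782 ≡ 40 (mod 53).
Final value: 17^5 ≡ 40 (mod 53).

Final answer: 40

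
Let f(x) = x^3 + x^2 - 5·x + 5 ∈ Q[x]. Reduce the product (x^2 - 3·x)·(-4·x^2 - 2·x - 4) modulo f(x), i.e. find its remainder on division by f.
a · b ≡ -32·x^2 + 102·x - 70 (mod f(x))

First multiply in Q[x] without reducing: a · b = -4·x^4 + 10·x^3 + 2·x^2 + 12·x. Now divide by f(x) = x^3 + x^2 - 5·x + 5, eliminating the leading term at each step:
  leading term -4·x^4: subtract (-4·x)·f(x) = -4·x^4 - 4·x^3 + 20·x^2 - 20·x, leaving 14·x^3 - 18·x^2 + 32·x
  leading term 14·x^3: subtract (14)·f(x) = 14·x^3 + 14·x^2 - 70·x + 70, leaving -32·x^2 + 102·x - 70
The degree is now < 3, so this is the remainder. Hence a · b ≡ -32·x^2 + 102·x - 70 in Q[x]/(f).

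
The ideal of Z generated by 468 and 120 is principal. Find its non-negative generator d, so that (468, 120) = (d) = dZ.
(468, 120) = (12); d = 12

In the PID Z, (a, b) is generated by gcd(a, b). Compute gcd(468, 120) with the extended Euclidean algorithm, tracking rows (r, s, t) with s·468 + t·120 = r:
  row A: (468, 1, 0)   [1·468 + 0·120 = 468]
  row B: (120, 0, 1)   [0·468 + 1·120 = 120]
  468 = 3·120 + 108   → row C = row A − 3·row B = (108, 1, −3)   [check: 1·468 − 3·120 = 108]
  120 = 1·108 + 12   → row D = row B − 1·row C = (12, −1, 4)   [check: −1·468 + 4·120 = 12]
  108 = 9·12 + 0   → remainder 0, stop. gcd = 12 (last nonzero row D).
So gcd(468, 120) = 12, with Bézout identity −1·468 + 4·120 = 12. Containment (⊇): the Bézout identity exhibits 12 as an element of (468, 120), giving (12) ⊆ (468, 120). Containment (⊆): since 12 | 468 and 12 | 120 (468 = 12·39, 120 = 12·10), every Z-linear combination of 468 and 120 is divisible by 12, so (468, 120) ⊆ (12). Therefore (468, 120) = (12), d = 12.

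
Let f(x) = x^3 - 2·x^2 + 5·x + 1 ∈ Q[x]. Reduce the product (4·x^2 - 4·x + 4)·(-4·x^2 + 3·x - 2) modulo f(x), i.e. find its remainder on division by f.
First multiply in Q[x] without reducing: a · b = -16·x^4 + 28·x^3 - 36·x^2 + 20·x - 8. Now divide by f(x) = x^3 - 2·x^2 + 5·x + 1, eliminating the leading term at each step:
  leading term -16·x^4: subtract (-16·x)·f(x) = -16·x^4 + 32·x^3 - 80·x^2 - 16·x, leaving -4·x^3 + 44·x^2 + 36·x - 8
  leading term -4·x^3: subtract (-4)·f(x) = -4·x^3 + 8·x^2 - 20·x - 4, leaving 36·x^2 + 56·x - 4
The degree is now < 3, so this is the remainder. Hence a · b ≡ 36·x^2 + 56·x - 4 in Q[x]/(f).

Final answer: a · b ≡ 36·x^2 + 56·x - 4 (mod f(x))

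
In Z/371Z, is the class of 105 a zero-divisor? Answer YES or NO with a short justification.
YES

gcd(105, 371) = 7 > 1, so 105 is not a unit in Z/371Z. In Z/nZ every nonzero non-unit is a zero-divisor: explicitly, take b = 371/gcd = 53 ≠ 0 (mod 371); then 105·53 = 5565 = 15·371, i.e. 105·53 ≡ 0 (mod 371). So 105 is a zero-divisor.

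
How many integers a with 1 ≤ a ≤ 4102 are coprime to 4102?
1752

The number of a ∈ {1, ..., 4102} with gcd(a, 4102) = 1 is by definition Euler's totient φ(4102). φ is multiplicative, with φ(p^e) = p^e − p^(e−1). Factorise 4102 = 2 · 7 · 293. Then
  φ(4102) = (2 − 1) · (7 − 1) · (293 − 1) = 1 · 6 · 292 = 1752.
So there are 1752 such integers.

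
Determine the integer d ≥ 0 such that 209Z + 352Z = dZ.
(209, 352) = (11); d = 11

In the PID Z, (a, b) is generated by gcd(a, b). Compute gcd(352, 209) with the extended Euclidean algorithm, tracking rows (r, s, t) with s·352 + t·209 = r:
  row A: (352, 1, 0)   [1·352 + 0·209 = 352]
  row B: (209, 0, 1)   [0·352 + 1·209 = 209]
  352 = 1·209 + 143   → row C = row A − 1·row B = (143, 1, −1)   [check: 1·352 − 1·209 = 143]
  209 = 1·143 + 66   → row D = row B − 1·row C = (66, −1, 2)   [check: −1·352 + 2·209 = 66]
  143 = 2·66 + 11   → row E = row C − 2·row D = (11, 3, −5)   [check: 3·352 − 5·209 = 11]
  66 = 6·11 + 0   → remainder 0, stop. gcd = 11 (last nonzero row E).
So gcd(209, 352) = 11, with Bézout identity 3·352 − 5·209 = 11. Containment (⊇): the Bézout identity exhibits 11 as an element of (209, 352), giving (11) ⊆ (209, 352). Containment (⊆): since 11 | 209 and 11 | 352 (209 = 11·19, 352 = 11·32), every Z-linear combination of 209 and 352 is divisible by 11, so (209, 352) ⊆ (11). Therefore (209, 352) = (11), d = 11.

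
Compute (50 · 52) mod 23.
Reduce the factors first: 50 ≡ 4, 52 ≡ 6 (mod 23), so 50 · 52 ≡ 4 · 6 (mod 23). 4 · 6 = 24. Dividing by 23: 24 = 1·23 + 1. So (50 · 52) mod 23 = 1.

Final answer: 1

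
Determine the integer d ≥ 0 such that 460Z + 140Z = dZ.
(460, 140) = (20); d = 20

In the PID Z, (a, b) is generated by gcd(a, b). Compute gcd(460, 140) with the extended Euclidean algorithm, tracking rows (r, s, t) with s·460 + t·140 = r:
  row A: (460, 1, 0)   [1·460 + 0·140 = 460]
  row B: (140, 0, 1)   [0·460 + 1·140 = 140]
  460 = 3·140 + 40   → row C = row A − 3·row B = (40, 1, −3)   [check: 1·460 − 3·140 = 40]
  140 = 3·40 + 20   → row D = row B − 3·row C = (20, −3, 10)   [check: −3·460 + 10·140 = 20]
  40 = 2·20 + 0   → remainder 0, stop. gcd = 20 (last nonzero row D).
So gcd(460, 140) = 20, with Bézout identity −3·460 + 10·140 = 20. Containment (⊇): the Bézout identity exhibits 20 as an element of (460, 140), giving (20) ⊆ (460, 140). Containment (⊆): since 20 | 460 and 20 | 140 (460 = 20·23, 140 = 20·7), every Z-linear combination of 460 and 140 is divisible by 20, so (460, 140) ⊆ (20). Therefore (460, 140) = (20), d = 20.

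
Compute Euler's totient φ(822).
φ(822) = 272

φ is multiplicative, with φ(p^e) = p^e − p^(e−1). Factorise 822 = 2 · 3 · 137. Then
  φ(822) = (2 − 1) · (3 − 1) · (137 − 1) = 1 · 2 · 136 = 272.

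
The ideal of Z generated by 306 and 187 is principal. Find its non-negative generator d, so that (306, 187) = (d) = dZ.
In the PID Z, (a, b) is generated by gcd(a, b). Compute gcd(306, 187) with the extended Euclidean algorithm, tracking rows (r, s, t) with s·306 + t·187 = r:
  row A: (306, 1, 0)   [1·306 + 0·187 = 306]
  row B: (187, 0, 1)   [0·306 + 1·187 = 187]
  306 = 1·187 + 119   → row C = row A − 1·row B = (119, 1, −1)   [check: 1·306 − 1·187 = 119]
  187 = 1·119 + 68   → row D = row B − 1·row C = (68, −1, 2)   [check: −1·306 + 2·187 = 68]
  119 = 1·68 + 51   → row E = row C − 1·row D = (51, 2, −3)   [check: 2·306 − 3·187 = 51]
  68 = 1·51 + 17   → row F = row D − 1·row E = (17, −3, 5)   [check: −3·306 + 5·187 = 17]
  51 = 3·17 + 0   → remainder 0, stop. gcd = 17 (last nonzero row F).
So gcd(306, 187) = 17, with Bézout identity −3·306 + 5·187 = 17. Containment (⊇): the Bézout identity exhibits 17 as an element of (306, 187), giving (17) ⊆ (306, 187). Containment (⊆): since 17 | 306 and 17 | 187 (306 = 17·18, 187 = 17·11), every Z-linear combination of 306 and 187 is divisible by 17, so (306, 187) ⊆ (17). Therefore (306, 187) = (17), d = 17.

Final answer: (306, 187) = (17); d = 17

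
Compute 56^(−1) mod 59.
56^(−1) ≡ 39 (mod 59)

Apply the extended Euclidean algorithm to (59, 56), tracking rows (r, s, t) with s·59 + t·56 = r. Each division r_prev = q·r_cur + r_new produces the new row as (previous row) − q·(current row):
  row A: (59, 1, 0)   [1·59 + 0·56 = 59]
  row B: (56, 0, 1)   [0·59 + 1·56 = 56]
  59 = 1·56 + 3   → row C = row A − 1·row B = (3, 1, −1)   [check: 1·59 − 1·56 = 3]
  56 = 18·3 + 2   → row D = row B − 18·row C = (2, −18, 19)   [check: −18·59 + 19·56 = 2]
  3 = 1·2 + 1   → row E = row C − 1·row D = (1, 19, −20)   [check: 19·59 − 20·56 = 1]
  2 = 2·1 + 0   → remainder 0, stop. gcd = 1 (last nonzero row E).
The gcd is 1, so 56 is invertible mod 59. The last nonzero row gives 19·59 − 20·56 = 1, so t = −20. So 56^(−1) ≡ −20 ≡ 39 (mod 59). Verify: 56 · 39 = 2184 ≡ 1 (mod 59). ✓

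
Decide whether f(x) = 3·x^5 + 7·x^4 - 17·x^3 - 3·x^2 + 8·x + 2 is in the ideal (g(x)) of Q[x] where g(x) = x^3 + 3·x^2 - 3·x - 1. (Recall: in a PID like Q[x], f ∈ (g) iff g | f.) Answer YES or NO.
In Q[x] the ideal (g) consists of all multiples of g, so f ∈ (g) iff g | f, i.e. iff the remainder of f on division by g is 0. Divide f by g (g is monic, so eliminate the leading term of the running remainder at each step):
  leading term 3·x^5: subtract (3·x^2)·g(x) = 3·x^5 + 9·x^4 - 9·x^3 - 3·x^2, leaving -2·x^4 - 8·x^3 + 8·x + 2
  leading term -2·x^4: subtract (-2·x)·g(x) = -2·x^4 - 6·x^3 + 6·x^2 + 2·x, leaving -2·x^3 - 6·x^2 + 6·x + 2
  leading term -2·x^3: subtract (-2)·g(x) = -2·x^3 - 6·x^2 + 6·x + 2, leaving 0
The remainder is 0, so f(x) = g(x) · h(x) with h(x) = 3·x^2 - 2·x - 2. Hence g | f, i.e. f ∈ (g).

Final answer: YES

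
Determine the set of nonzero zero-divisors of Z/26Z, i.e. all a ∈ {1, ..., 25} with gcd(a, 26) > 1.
nonzero zero-divisors of Z/26Z = {2, 4, 6, 8, 10, 12, 13, 14, 16, 18, 20, 22, 24}

An element a ∈ Z/26Z (with a ≠ 0) is a zero-divisor iff gcd(a, 26) > 1 (because a is a unit precisely when gcd(a, n) = 1, and in Z/nZ every nonzero, non-unit element is a zero-divisor). Scan a = 1, ..., 25 and keep those with gcd(a, 26) > 1:
  gcd(2, 26) = 2, gcd(4, 26) = 2, gcd(6, 26) = 2, gcd(8, 26) = 2, gcd(10, 26) = 2, gcd(12, 26) = 2, gcd(13, 26) = 13, gcd(14, 26) = 2, gcd(16, 26) = 2, gcd(18, 26) = 2, gcd(20, 26) = 2, gcd(22, 26) = 2, gcd(24, 26) = 2.
All other a ∈ {1, ..., 25} have gcd(a, 26) = 1 and are units. So the nonzero zero-divisors are exactly the 13 values of a appearing in this scan.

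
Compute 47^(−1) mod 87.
47^(−1) ≡ 50 (mod 87)

Apply the extended Euclidean algorithm to (87, 47), tracking rows (r, s, t) with s·87 + t·47 = r. Each division r_prev = q·r_cur + r_new produces the new row as (previous row) − q·(current row):
  row A: (87, 1, 0)   [1·87 + 0·47 = 87]
  row B: (47, 0, 1)   [0·87 + 1·47 = 47]
  87 = 1·47 + 40   → row C = row A − 1·row B = (40, 1, −1)   [check: 1·87 − 1·47 = 40]
  47 = 1·40 + 7   → row D = row B − 1·row C = (7, −1, 2)   [check: −1·87 + 2·47 = 7]
  40 = 5·7 + 5   → row E = row C − 5·row D = (5, 6, −11)   [check: 6·87 − 11·47 = 5]
  7 = 1·5 + 2   → row F = row D − 1·row E = (2, −7, 13)   [check: −7·87 + 13·47 = 2]
  5 = 2·2 + 1   → row G = row E − 2·row F = (1, 20, −37)   [check: 20·87 − 37·47 = 1]
  2 = 2·1 + 0   → remainder 0, stop. gcd = 1 (last nonzero row G).
The gcd is 1, so 47 is invertible mod 87. The last nonzero row gives 20·87 − 37·47 = 1, so t = −37. So 47^(−1) ≡ −37 ≡ 50 (mod 87). Verify: 47 · 50 = 2350 ≡ 1 (mod 87). ✓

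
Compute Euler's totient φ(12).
φ(12) = 4

φ is multiplicative, with φ(p^e) = p^e − p^(e−1). Factorise 12 = 2^2 · 3. Then
  φ(12) = (2^2 − 2^1) · (3 − 1) = 2 · 2 = 4.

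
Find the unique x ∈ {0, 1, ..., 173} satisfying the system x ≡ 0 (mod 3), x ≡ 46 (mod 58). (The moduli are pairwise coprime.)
The moduli 3, 58 are pairwise coprime, so by the CRT there is a unique solution mod 3·58 = 174.
Solve by successive substitution. Start with x ≡ 0 (mod 3).
  Combine with x ≡ 46 (mod 58): write x = 3·t and require 3·t ≡ 46 (mod 58). Since 3^(−1) ≡ 39 (mod 58), t ≡ 39·46 ≡ 54 (mod 58). So x ≡ 3·54 = 162 (mod 174).
Unique solution in [0, 174): x = 162.

Final answer: x ≡ 162 (mod 174); the representative in [0, 174) is 162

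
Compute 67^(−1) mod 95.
67^(−1) ≡ 78 (mod 95)

Apply the extended Euclidean algorithm to (95, 67), tracking rows (r, s, t) with s·95 + t·67 = r. Each division r_prev = q·r_cur + r_new produces the new row as (previous row) − q·(current row):
  row A: (95, 1, 0)   [1·95 + 0·67 = 95]
  row B: (67, 0, 1)   [0·95 + 1·67 = 67]
  95 = 1·67 + 28   → row C = row A − 1·row B = (28, 1, −1)   [check: 1·95 − 1·67 = 28]
  67 = 2·28 + 11   → row D = row B − 2·row C = (11, −2, 3)   [check: −2·95 + 3·67 = 11]
  28 = 2·11 + 6   → row E = row C − 2·row D = (6, 5, −7)   [check: 5·95 − 7·67 = 6]
  11 = 1·6 + 5   → row F = row D − 1·row E = (5, −7, 10)   [check: −7·95 + 10·67 = 5]
  6 = 1·5 + 1   → row G = row E − 1·row F = (1, 12, −17)   [check: 12·95 − 17·67 = 1]
  5 = 5·1 + 0   → remainder 0, stop. gcd = 1 (last nonzero row G).
The gcd is 1, so 67 is invertible mod 95. The last nonzero row gives 12·95 − 17·67 = 1, so t = −17. So 67^(−1) ≡ −17 ≡ 78 (mod 95). Verify: 67 · 78 = 5226 ≡ 1 (mod 95). ✓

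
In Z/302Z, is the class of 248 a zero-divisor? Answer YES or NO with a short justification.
YES

gcd(248, 302) = 2 > 1, so 248 is not a unit in Z/302Z. In Z/nZ every nonzero non-unit is a zero-divisor: explicitly, take b = 302/gcd = 151 ≠ 0 (mod 302); then 248·151 = 37448 = 124·302, i.e. 248·151 ≡ 0 (mod 302). So 248 is a zero-divisor.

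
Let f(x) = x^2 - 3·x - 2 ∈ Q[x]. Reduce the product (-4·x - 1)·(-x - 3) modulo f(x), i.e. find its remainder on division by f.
First multiply in Q[x] without reducing: a · b = 4·x^2 + 13·x + 3. Now divide by f(x) = x^2 - 3·x - 2, eliminating the leading term at each step:
  leading term 4·x^2: subtract (4)·f(x) = 4·x^2 - 12·x - 8, leaving 25·x + 11
The degree is now < 2, so this is the remainder. Hence a · b ≡ 25·x + 11 in Q[x]/(f).

Final answer: a · b ≡ 25·x + 11 (mod f(x))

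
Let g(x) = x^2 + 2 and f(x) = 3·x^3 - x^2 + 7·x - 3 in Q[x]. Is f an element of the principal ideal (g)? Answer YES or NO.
NO

In Q[x] the ideal (g) consists of all multiples of g, so f ∈ (g) iff g | f, i.e. iff the remainder of f on division by g is 0. Divide f by g (g is monic, so eliminate the leading term of the running remainder at each step):
  leading term 3·x^3: subtract (3·x)·g(x) = 3·x^3 + 6·x, leaving -x^2 + x - 3
  leading term -x^2: subtract (-1)·g(x) = -x^2 - 2, leaving x - 1
The remainder r(x) = x - 1 ≠ 0 (and deg r < deg g), so g ∤ f, i.e. f ∉ (g).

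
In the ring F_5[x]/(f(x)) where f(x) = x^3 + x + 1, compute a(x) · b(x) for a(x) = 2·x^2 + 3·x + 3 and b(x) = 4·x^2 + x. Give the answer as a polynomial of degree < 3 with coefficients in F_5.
a · b ≡ 2·x^2 + x + 1 (mod f(x))

Multiply as integer polynomials: a · b = 8·x^4 + 14·x^3 + 15·x^2 + 3·x. Reducing coefficients mod 5: a · b ≡ 3·x^4 + 4·x^3 + 3·x. Now divide by f(x) = x^3 + x + 1 in F_5[x], eliminating the leading term at each step:
  leading term 3·x^4: subtract (3·x)·f(x) = 3·x^4 + 3·x^2 + 3·x, leaving 4·x^3 + 2·x^2 (coefficients mod 5)
  leading term 4·x^3: subtract (4)·f(x) = 4·x^3 + 4·x + 4, leaving 2·x^2 + x + 1 (coefficients mod 5)
The degree is now < 3, so this is the remainder. Hence a · b ≡ 2·x^2 + x + 1 in F_5[x]/(f).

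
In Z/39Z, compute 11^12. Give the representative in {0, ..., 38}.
1

Use repeated squaring. Binary(12) = 1100. Walk through the bits of the exponent 12 left-to-right: at each bit after the leading one, square the running value, then multiply by 11 if the bit is 1 (always reducing mod 39):
  bit 1 = 1 (leading): start with 11.
  bit 2 = 1: square 11^2 = 121 ≡ 4; bit is 1, so multiply 4·11 = 44 ≡ 5 (mod 39).
  bit 3 = 0: square 5^2 = 25 (mod 39).
  bit 4 = 0: square 25^2 = 625 ≡ 1 (mod 39).
Final value: 11^12 ≡ 1 (mod 39).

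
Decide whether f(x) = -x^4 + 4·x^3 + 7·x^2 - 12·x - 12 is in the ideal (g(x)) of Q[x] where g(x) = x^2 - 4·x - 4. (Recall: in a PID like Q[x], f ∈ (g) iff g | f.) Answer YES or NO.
In Q[x] the ideal (g) consists of all multiples of g, so f ∈ (g) iff g | f, i.e. iff the remainder of f on division by g is 0. Divide f by g (g is monic, so eliminate the leading term of the running remainder at each step):
  leading term -x^4: subtract (-x^2)·g(x) = -x^4 + 4·x^3 + 4·x^2, leaving 3·x^2 - 12·x - 12
  leading term 3·x^2: subtract (3)·g(x) = 3·x^2 - 12·x - 12, leaving 0
The remainder is 0, so f(x) = g(x) · h(x) with h(x) = 3 - x^2. Hence g | f, i.e. f ∈ (g).

Final answer: YES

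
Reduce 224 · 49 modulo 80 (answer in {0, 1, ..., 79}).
16

Reduce the factors first: 224 ≡ 64 (mod 80), so 224 · 49 ≡ 64 · 49 (mod 80). 64 · 49 = 3136. Dividing by 80: 3136 = 39·80 + 16. So (224 · 49) mod 80 = 16.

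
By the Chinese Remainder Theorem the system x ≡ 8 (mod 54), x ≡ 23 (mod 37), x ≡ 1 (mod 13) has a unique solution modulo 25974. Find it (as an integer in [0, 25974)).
The moduli 54, 37, 13 are pairwise coprime, so by the CRT there is a unique solution mod 54·37·13 = 25974.
Solve by successive substitution. Start with x ≡ 8 (mod 54).
  Combine with x ≡ 23 (mod 37): write x = 8 + 54·t and require 8 + 54·t ≡ 23 (mod 37), i.e. 54·t ≡ 23 − 8 ≡ 15 (mod 37). Since 54^(−1) ≡ 24 (mod 37) (54 ≡ 17 (mod 37)), t ≡ 24·15 ≡ 27 (mod 37). So x ≡ 8 + 54·27 = 1466 (mod 1998).
  Combine with x ≡ 1 (mod 13): write x = 1466 + 1998·t and require 1466 + 1998·t ≡ 1 (mod 13), i.e. 1998·t ≡ 1 − 1466 ≡ 4 (mod 13). Since 1998^(−1) ≡ 3 (mod 13) (1998 ≡ 9 (mod 13)), t ≡ 3·4 ≡ 12 (mod 13). So x ≡ 1466 + 1998·12 = 25442 (mod 25974).
Unique solution in [0, 25974): x = 25442.

Final answer: x ≡ 25442 (mod 25974); the representative in [0, 25974) is 25442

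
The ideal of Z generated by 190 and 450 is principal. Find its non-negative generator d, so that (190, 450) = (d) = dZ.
(190, 450) = (10); d = 10

In the PID Z, (a, b) is generated by gcd(a, b). Compute gcd(450, 190) with the extended Euclidean algorithm, tracking rows (r, s, t) with s·450 + t·190 = r:
  row A: (450, 1, 0)   [1·450 + 0·190 = 450]
  row B: (190, 0, 1)   [0·450 + 1·190 = 190]
  450 = 2·190 + 70   → row C = row A − 2·row B = (70, 1, −2)   [check: 1·450 − 2·190 = 70]
  190 = 2·70 + 50   → row D = row B − 2·row C = (50, −2, 5)   [check: −2·450 + 5·190 = 50]
  70 = 1·50 + 20   → row E = row C − 1·row D = (20, 3, −7)   [check: 3·450 − 7·190 = 20]
  50 = 2·20 + 10   → row F = row D − 2·row E = (10, −8, 19)   [check: −8·450 + 19·190 = 10]
  20 = 2·10 + 0   → remainder 0, stop. gcd = 10 (last nonzero row F).
So gcd(190, 450) = 10, with Bézout identity −8·450 + 19·190 = 10. Containment (⊇): the Bézout identity exhibits 10 as an element of (190, 450), giving (10) ⊆ (190, 450). Containment (⊆): since 10 | 190 and 10 | 450 (190 = 10·19, 450 = 10·45), every Z-linear combination of 190 and 450 is divisible by 10, so (190, 450) ⊆ (10). Therefore (190, 450) = (10), d = 10.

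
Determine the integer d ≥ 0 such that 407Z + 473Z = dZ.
(407, 473) = (11); d = 11

In the PID Z, (a, b) is generated by gcd(a, b). Compute gcd(473, 407) with the extended Euclidean algorithm, tracking rows (r, s, t) with s·473 + t·407 = r:
  row A: (473, 1, 0)   [1·473 + 0·407 = 473]
  row B: (407, 0, 1)   [0·473 + 1·407 = 407]
  473 = 1·407 + 66   → row C = row A − 1·row B = (66, 1, −1)   [check: 1·473 − 1·407 = 66]
  407 = 6·66 + 11   → row D = row B − 6·row C = (11, −6, 7)   [check: −6·473 + 7·407 = 11]
  66 = 6·11 + 0   → remainder 0, stop. gcd = 11 (last nonzero row D).
So gcd(407, 473) = 11, with Bézout identity −6·473 + 7·407 = 11. Containment (⊇): the Bézout identity exhibits 11 as an element of (407, 473), giving (11) ⊆ (407, 473). Containment (⊆): since 11 | 407 and 11 | 473 (407 = 11·37, 473 = 11·43), every Z-linear combination of 407 and 473 is divisible by 11, so (407, 473) ⊆ (11). Therefore (407, 473) = (11), d = 11.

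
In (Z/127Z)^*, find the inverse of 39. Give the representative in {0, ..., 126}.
Apply the extended Euclidean algorithm to (127, 39), tracking rows (r, s, t) with s·127 + t·39 = r. Each division r_prev = q·r_cur + r_new produces the new row as (previous row) − q·(current row):
  row A: (127, 1, 0)   [1·127 + 0·39 = 127]
  row B: (39, 0, 1)   [0·127 + 1·39 = 39]
  127 = 3·39 + 10   → row C = row A − 3·row B = (10, 1, −3)   [check: 1·127 − 3·39 = 10]
  39 = 3·10 + 9   → row D = row B − 3·row C = (9, −3, 10)   [check: −3·127 + 10·39 = 9]
  10 = 1·9 + 1   → row E = row C − 1·row D = (1, 4, −13)   [check: 4·127 − 13·39 = 1]
  9 = 9·1 + 0   → remainder 0, stop. gcd = 1 (last nonzero row E).
The gcd is 1, so 39 is invertible mod 127. The last nonzero row gives 4·127 − 13·39 = 1, so t = −13. So 39^(−1) ≡ −13 ≡ 114 (mod 127). Verify: 39 · 114 = 4446 ≡ 1 (mod 127). ✓

Final answer: 39^(−1) ≡ 114 (mod 127)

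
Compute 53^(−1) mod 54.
53^(−1) ≡ 53 (mod 54)

Apply the extended Euclidean algorithm to (54, 53), tracking rows (r, s, t) with s·54 + t·53 = r. Each division r_prev = q·r_cur + r_new produces the new row as (previous row) − q·(current row):
  row A: (54, 1, 0)   [1·54 + 0·53 = 54]
  row B: (53, 0, 1)   [0·54 + 1·53 = 53]
  54 = 1·53 + 1   → row C = row A − 1·row B = (1, 1, −1)   [check: 1·54 − 1·53 = 1]
  53 = 53·1 + 0   → remainder 0, stop. gcd = 1 (last nonzero row C).
The gcd is 1, so 53 is invertible mod 54. The last nonzero row gives 1·54 − 1·53 = 1, so t = −1. So 53^(−1) ≡ −1 ≡ 53 (mod 54). Verify: 53 · 53 = 2809 ≡ 1 (mod 54). ✓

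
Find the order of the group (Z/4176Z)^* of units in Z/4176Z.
(Z/4176Z)^* consists of the classes a with gcd(a, 4176) = 1, so its order is φ(4176). φ is multiplicative, with φ(p^e) = p^e − p^(e−1). Factorise 4176 = 2^4 · 3^2 · 29. Then
  φ(4176) = (2^4 − 2^3) · (3^2 − 3^1) · (29 − 1) = 8 · 6 · 28 = 1344.
Thus |(Z/4176Z)^*| = 1344.

Final answer: |(Z/4176Z)^*| = 1344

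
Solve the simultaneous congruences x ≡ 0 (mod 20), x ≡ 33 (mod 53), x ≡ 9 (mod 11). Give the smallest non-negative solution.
x ≡ 10580 (mod 11660); the representative in [0, 11660) is 10580

The moduli 20, 53, 11 are pairwise coprime, so by the CRT there is a unique solution mod 20·53·11 = 11660.
Solve by successive substitution. Start with x ≡ 0 (mod 20).
  Combine with x ≡ 33 (mod 53): write x = 20·t and require 20·t ≡ 33 (mod 53). Since 20^(−1) ≡ 8 (mod 53), t ≡ 8·33 ≡ 52 (mod 53). So x ≡ 20·52 = 1040 (mod 1060).
  Combine with x ≡ 9 (mod 11): write x = 1040 + 1060·t and require 1040 + 1060·t ≡ 9 (mod 11), i.e. 1060·t ≡ 9 − 1040 ≡ 3 (mod 11). Since 1060^(−1) ≡ 3 (mod 11) (1060 ≡ 4 (mod 11)), t ≡ 3·3 ≡ 9 (mod 11). So x ≡ 1040 + 1060·9 = 10580 (mod 11660).
Unique solution in [0, 11660): x = 10580.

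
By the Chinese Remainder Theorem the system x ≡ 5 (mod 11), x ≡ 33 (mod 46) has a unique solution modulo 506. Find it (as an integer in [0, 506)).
The moduli 11, 46 are pairwise coprime, so by the CRT there is a unique solution mod 11·46 = 506.
Solve by successive substitution. Start with x ≡ 5 (mod 11).
  Combine with x ≡ 33 (mod 46): write x = 5 + 11·t and require 5 + 11·t ≡ 33 (mod 46), i.e. 11·t ≡ 33 − 5 ≡ 28 (mod 46). Since 11^(−1) ≡ 21 (mod 46), t ≡ 21·28 ≡ 36 (mod 46). So x ≡ 5 + 11·36 = 401 (mod 506).
Unique solution in [0, 506): x = 401.

Final answer: x ≡ 401 (mod 506); the representative in [0, 506) is 401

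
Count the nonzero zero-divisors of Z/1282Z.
In Z/1282Z each nonzero element is either a unit (gcd with 1282 is 1) or a zero-divisor (gcd > 1). The number of units is φ(1282): factorise 1282 = 2 · 641, so φ(1282) = (2 − 1) · (641 − 1) = 1 · 640 = 640. The nonzero elements number 1282 − 1 = 1281. Hence the nonzero zero-divisors number 1281 − 640 = 641.

Final answer: Z/1282Z has 641 nonzero zero-divisors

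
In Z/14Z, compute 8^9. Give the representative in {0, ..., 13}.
Use repeated squaring. Binary(9) = 1001. Walk through the bits of the exponent 9 left-to-right: at each bit after the leading one, square the running value, then multiply by 8 if the bit is 1 (always reducing mod 14):
  bit 1 = 1 (leading): start with 8.
  bit 2 = 0: square 8^2 = 64 ≡ 8 (mod 14).
  bit 3 = 0: square 8^2 = 64 ≡ 8 (mod 14).
  bit 4 = 1: square 8^2 = 64 ≡ 8; bit is 1, so multiply 8·8 = 64 ≡ 8 (mod 14).
Final value: 8^9 ≡ 8 (mod 14).

Final answer: 8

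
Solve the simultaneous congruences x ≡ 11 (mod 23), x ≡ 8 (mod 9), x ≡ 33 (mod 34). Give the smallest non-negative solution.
The moduli 23, 9, 34 are pairwise coprime, so by the CRT there is a unique solution mod 23·9·34 = 7038.
Solve by successive substitution. Start with x ≡ 11 (mod 23).
  Combine with x ≡ 8 (mod 9): write x = 11 + 23·t and require 11 + 23·t ≡ 8 (mod 9), i.e. 23·t ≡ 8 − 11 ≡ 6 (mod 9). Since 23^(−1) ≡ 2 (mod 9) (23 ≡ 5 (mod 9)), t ≡ 2·6 ≡ 3 (mod 9). So x ≡ 11 + 23·3 = 80 (mod 207).
  Combine with x ≡ 33 (mod 34): write x = 80 + 207·t and require 80 + 207·t ≡ 33 (mod 34), i.e. 207·t ≡ 33 − 80 ≡ 21 (mod 34). Since 207^(−1) ≡ 23 (mod 34) (207 ≡ 3 (mod 34)), t ≡ 23·21 ≡ 7 (mod 34). So x ≡ 80 + 207·7 = 1529 (mod 7038).
Unique solution in [0, 7038): x = 1529.

Final answer: x ≡ 1529 (mod 7038); the representative in [0, 7038) is 1529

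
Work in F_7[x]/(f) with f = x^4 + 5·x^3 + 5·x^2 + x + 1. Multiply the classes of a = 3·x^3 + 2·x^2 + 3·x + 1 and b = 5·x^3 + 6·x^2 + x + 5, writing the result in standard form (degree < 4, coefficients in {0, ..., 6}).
Multiply as integer polynomials: a · b = 15·x^6 + 28·x^5 + 30·x^4 + 40·x^3 + 19·x^2 + 16·x + 5. Reducing coefficients mod 7: a · b ≡ x^6 + 2·x^4 + 5·x^3 + 5·x^2 + 2·x + 5. Now divide by f(x) = x^4 + 5·x^3 + 5·x^2 + x + 1 in F_7[x], eliminating the leading term at each step:
  leading term x^6: subtract (x^2)·f(x) = x^6 + 5·x^5 + 5·x^4 + x^3 + x^2, leaving 2·x^5 + 4·x^4 + 4·x^3 + 4·x^2 + 2·x + 5 (coefficients mod 7)
  leading term 2·x^5: subtract (2·x)·f(x) = 2·x^5 + 3·x^4 + 3·x^3 + 2·x^2 + 2·x, leaving x^4 + x^3 + 2·x^2 + 5 (coefficients mod 7)
  leading term x^4: subtract (1)·f(x) = x^4 + 5·x^3 + 5·x^2 + x + 1, leaving 3·x^3 + 4·x^2 + 6·x + 4 (coefficients mod 7)
The degree is now < 4, so this is the remainder. Hence a · b ≡ 3·x^3 + 4·x^2 + 6·x + 4 in F_7[x]/(f).

Final answer: a · b ≡ 3·x^3 + 4·x^2 + 6·x + 4 (mod f(x))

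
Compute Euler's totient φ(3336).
φ is multiplicative, with φ(p^e) = p^e − p^(e−1). Factorise 3336 = 2^3 · 3 · 139. Then
  φ(3336) = (2^3 − 2^2) · (3 − 1) · (139 − 1) = 4 · 2 · 138 = 1104.

Final answer: φ(3336) = 1104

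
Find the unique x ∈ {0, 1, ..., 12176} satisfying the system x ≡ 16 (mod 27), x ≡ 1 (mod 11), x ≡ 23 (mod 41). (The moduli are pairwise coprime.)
The moduli 27, 11, 41 are pairwise coprime, so by the CRT there is a unique solution mod 27·11·41 = 12177.
Solve by successive substitution. Start with x ≡ 16 (mod 27).
  Combine with x ≡ 1 (mod 11): write x = 16 + 27·t and require 16 + 27·t ≡ 1 (mod 11), i.e. 27·t ≡ 1 − 16 ≡ 7 (mod 11). Since 27^(−1) ≡ 9 (mod 11) (27 ≡ 5 (mod 11)), t ≡ 9·7 ≡ 8 (mod 11). So x ≡ 16 + 27·8 = 232 (mod 297).
  Combine with x ≡ 23 (mod 41): write x = 232 + 297·t and require 232 + 297·t ≡ 23 (mod 41), i.e. 297·t ≡ 23 − 232 ≡ 37 (mod 41). Since 297^(−1) ≡ 37 (mod 41) (297 ≡ 10 (mod 41)), t ≡ 37·37 ≡ 16 (mod 41). So x ≡ 232 + 297·16 = 4984 (mod 12177).
Unique solution in [0, 12177): x = 4984.

Final answer: x ≡ 4984 (mod 12177); the representative in [0, 12177) is 4984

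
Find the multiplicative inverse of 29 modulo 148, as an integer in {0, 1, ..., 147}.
29^(−1) ≡ 97 (mod 148)

Apply the extended Euclidean algorithm to (148, 29), tracking rows (r, s, t) with s·148 + t·29 = r. Each division r_prev = q·r_cur + r_new produces the new row as (previous row) − q·(current row):
  row A: (148, 1, 0)   [1·148 + 0·29 = 148]
  row B: (29, 0, 1)   [0·148 + 1·29 = 29]
  148 = 5·29 + 3   → row C = row A − 5·row B = (3, 1, −5)   [check: 1·148 − 5·29 = 3]
  29 = 9·3 + 2   → row D = row B − 9·row C = (2, −9, 46)   [check: −9·148 + 46·29 = 2]
  3 = 1·2 + 1   → row E = row C − 1·row D = (1, 10, −51)   [check: 10·148 − 51·29 = 1]
  2 = 2·1 + 0   → remainder 0, stop. gcd = 1 (last nonzero row E).
The gcd is 1, so 29 is invertible mod 148. The last nonzero row gives 10·148 − 51·29 = 1, so t = −51. So 29^(−1) ≡ −51 ≡ 97 (mod 148). Verify: 29 · 97 = 2813 ≡ 1 (mod 148). ✓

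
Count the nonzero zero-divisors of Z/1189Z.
Z/1189Z has 68 nonzero zero-divisors

In Z/1189Z each nonzero element is either a unit (gcd with 1189 is 1) or a zero-divisor (gcd > 1). The number of units is φ(1189): factorise 1189 = 29 · 41, so φ(1189) = (29 − 1) · (41 − 1) = 28 · 40 = 1120. The nonzero elements number 1189 − 1 = 1188. Hence the nonzero zero-divisors number 1188 − 1120 = 68.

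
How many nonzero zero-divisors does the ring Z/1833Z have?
Z/1833Z has 728 nonzero zero-divisors

In Z/1833Z each nonzero element is either a unit (gcd with 1833 is 1) or a zero-divisor (gcd > 1). The number of units is φ(1833): factorise 1833 = 3 · 13 · 47, so φ(1833) = (3 − 1) · (13 − 1) · (47 − 1) = 2 · 12 · 46 = 1104. The nonzero elements number 1833 − 1 = 1832. Hence the nonzero zero-divisors number 1832 − 1104 = 728.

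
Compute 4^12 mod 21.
Use repeated squaring. Binary(12) = 1100. Walk through the bits of the exponent 12 left-to-right: at each bit after the leading one, square the running value, then multiply by 4 if the bit is 1 (always reducing mod 21):
  bit 1 = 1 (leading): start with 4.
  bit 2 = 1: square 4^2 = 16; bit is 1, so multiply 16·4 = 64 ≡ 1 (mod 21).
  bit 3 = 0: square 1^2 = 1 (mod 21).
  bit 4 = 0: square 1^2 = 1 (mod 21).
Final value: 4^12 ≡ 1 (mod 21).

Final answer: 1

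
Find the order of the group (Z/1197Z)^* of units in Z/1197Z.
(Z/1197Z)^* consists of the classes a with gcd(a, 1197) = 1, so its order is φ(1197). φ is multiplicative, with φ(p^e) = p^e − p^(e−1). Factorise 1197 = 3^2 · 7 · 19. Then
  φ(1197) = (3^2 − 3^1) · (7 − 1) · (19 − 1) = 6 · 6 · 18 = 648.
Thus |(Z/1197Z)^*| = 648.

Final answer: |(Z/1197Z)^*| = 648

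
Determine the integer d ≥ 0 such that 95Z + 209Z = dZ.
In the PID Z, (a, b) is generated by gcd(a, b). Compute gcd(209, 95) with the extended Euclidean algorithm, tracking rows (r, s, t) with s·209 + t·95 = r:
  row A: (209, 1, 0)   [1·209 + 0·95 = 209]
  row B: (95, 0, 1)   [0·209 + 1·95 = 95]
  209 = 2·95 + 19   → row C = row A − 2·row B = (19, 1, −2)   [check: 1·209 − 2·95 = 19]
  95 = 5·19 + 0   → remainder 0, stop. gcd = 19 (last nonzero row C).
So gcd(95, 209) = 19, with Bézout identity 1·209 − 2·95 = 19. Containment (⊇): the Bézout identity exhibits 19 as an element of (95, 209), giving (19) ⊆ (95, 209). Containment (⊆): since 19 | 95 and 19 | 209 (95 = 19·5, 209 = 19·11), every Z-linear combination of 95 and 209 is divisible by 19, so (95, 209) ⊆ (19). Therefore (95, 209) = (19), d = 19.

Final answer: (95, 209) = (19); d = 19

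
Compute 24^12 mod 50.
26

Use repeated squaring. Binary(12) = 1100. Walk through the bits of the exponent 12 left-to-right: at each bit after the leading one, square the running value, then multiply by 24 if the bit is 1 (always reducing mod 50):
  bit 1 = 1 (leading): start with 24.
  bit 2 = 1: square 24^2 = 576 ≡ 26; bit is 1, so multiply 26·24 = 624 ≡ 24 (mod 50).
  bit 3 = 0: square 24^2 = 576 ≡ 26 (mod 50).
  bit 4 = 0: square 26^2 = 676 ≡ 26 (mod 50).
Final value: 24^12 ≡ 26 (mod 50).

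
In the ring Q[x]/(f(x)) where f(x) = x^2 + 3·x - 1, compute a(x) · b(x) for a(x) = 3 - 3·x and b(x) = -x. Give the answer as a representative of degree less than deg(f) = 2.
First multiply in Q[x] without reducing: a · b = 3·x^2 - 3·x. Now divide by f(x) = x^2 + 3·x - 1, eliminating the leading term at each step:
  leading term 3·x^2: subtract (3)·f(x) = 3·x^2 + 9·x - 3, leaving 3 - 12·x
The degree is now < 2, so this is the remainder. Hence a · b ≡ 3 - 12·x in Q[x]/(f).

Final answer: a · b ≡ 3 - 12·x (mod f(x))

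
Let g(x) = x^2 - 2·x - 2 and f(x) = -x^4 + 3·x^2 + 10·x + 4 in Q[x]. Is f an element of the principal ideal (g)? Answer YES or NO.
In Q[x] the ideal (g) consists of all multiples of g, so f ∈ (g) iff g | f, i.e. iff the remainder of f on division by g is 0. Divide f by g (g is monic, so eliminate the leading term of the running remainder at each step):
  leading term -x^4: subtract (-x^2)·g(x) = -x^4 + 2·x^3 + 2·x^2, leaving -2·x^3 + x^2 + 10·x + 4
  leading term -2·x^3: subtract (-2·x)·g(x) = -2·x^3 + 4·x^2 + 4·x, leaving -3·x^2 + 6·x + 4
  leading term -3·x^2: subtract (-3)·g(x) = -3·x^2 + 6·x + 6, leaving -2
The remainder r(x) = -2 ≠ 0 (and deg r < deg g), so g ∤ f, i.e. f ∉ (g).

Final answer: NO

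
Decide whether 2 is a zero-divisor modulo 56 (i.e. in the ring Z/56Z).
gcd(2, 56) = 2 > 1, so 2 is not a unit in Z/56Z. In Z/nZ every nonzero non-unit is a zero-divisor: explicitly, take b = 56/gcd = 28 ≠ 0 (mod 56); then 2·28 = 56 = 1·56, i.e. 2·28 ≡ 0 (mod 56). So 2 is a zero-divisor.

Final answer: YES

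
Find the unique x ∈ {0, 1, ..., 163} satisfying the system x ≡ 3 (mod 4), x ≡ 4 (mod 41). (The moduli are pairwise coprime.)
x ≡ 127 (mod 164); the representative in [0, 164) is 127

The moduli 4, 41 are pairwise coprime, so by the CRT there is a unique solution mod 4·41 = 164.
Solve by successive substitution. Start with x ≡ 3 (mod 4).
  Combine with x ≡ 4 (mod 41): write x = 3 + 4·t and require 3 + 4·t ≡ 4 (mod 41), i.e. 4·t ≡ 4 − 3 ≡ 1 (mod 41). Since 4^(−1) ≡ 31 (mod 41), t ≡ 31·1 ≡ 31 (mod 41). So x ≡ 3 + 4·31 = 127 (mod 164).
Unique solution in [0, 164): x = 127.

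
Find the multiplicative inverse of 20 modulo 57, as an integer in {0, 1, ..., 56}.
Apply the extended Euclidean algorithm to (57, 20), tracking rows (r, s, t) with s·57 + t·20 = r. Each division r_prev = q·r_cur + r_new produces the new row as (previous row) − q·(current row):
  row A: (57, 1, 0)   [1·57 + 0·20 = 57]
  row B: (20, 0, 1)   [0·57 + 1·20 = 20]
  57 = 2·20 + 17   → row C = row A − 2·row B = (17, 1, −2)   [check: 1·57 − 2·20 = 17]
  20 = 1·17 + 3   → row D = row B − 1·row C = (3, −1, 3)   [check: −1·57 + 3·20 = 3]
  17 = 5·3 + 2   → row E = row C − 5·row D = (2, 6, −17)   [check: 6·57 − 17·20 = 2]
  3 = 1·2 + 1   → row F = row D − 1·row E = (1, −7, 20)   [check: −7·57 + 20·20 = 1]
  2 = 2·1 + 0   → remainder 0, stop. gcd = 1 (last nonzero row F).
The gcd is 1, so 20 is invertible mod 57. The last nonzero row gives −7·57 + 20·20 = 1, so t = 20. So 20^(−1) ≡ 20 (mod 57). Verify: 20 · 20 = 400 ≡ 1 (mod 57). ✓

Final answer: 20^(−1) ≡ 20 (mod 57)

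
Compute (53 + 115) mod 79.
Reduce the summands first: 115 ≡ 36 (mod 79), so 53 + 115 ≡ 53 + 36 (mod 79). 53 + 36 = 89; 89 = 1·79 + 10, so (53 + 115) mod 79 = 10.

Final answer: 10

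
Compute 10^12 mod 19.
Use repeated squaring. Binary(12) = 1100. Walk through the bits of the exponent 12 left-to-right: at each bit after the leading one, square the running value, then multiply by 10 if the bit is 1 (always reducing mod 19):
  bit 1 = 1 (leading): start with 10.
  bit 2 = 1: square 10^2 = 100 ≡ 5; bit is 1, so multiply 5·10 = 50 ≡ 12 (mod 19).
  bit 3 = 0: square 12^2 = 144 ≡ 11 (mod 19).
  bit 4 = 0: square 11^2 = 121 ≡ 7 (mod 19).
Final value: 10^12 ≡ 7 (mod 19).

Final answer: 7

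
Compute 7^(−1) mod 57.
7^(−1) ≡ 49 (mod 57)

Apply the extended Euclidean algorithm to (57, 7), tracking rows (r, s, t) with s·57 + t·7 = r. Each division r_prev = q·r_cur + r_new produces the new row as (previous row) − q·(current row):
  row A: (57, 1, 0)   [1·57 + 0·7 = 57]
  row B: (7, 0, 1)   [0·57 + 1·7 = 7]
  57 = 8·7 + 1   → row C = row A − 8·row B = (1, 1, −8)   [check: 1·57 − 8·7 = 1]
  7 = 7·1 + 0   → remainder 0, stop. gcd = 1 (last nonzero row C).
The gcd is 1, so 7 is invertible mod 57. The last nonzero row gives 1·57 − 8·7 = 1, so t = −8. So 7^(−1) ≡ −8 ≡ 49 (mod 57). Verify: 7 · 49 = 343 ≡ 1 (mod 57). ✓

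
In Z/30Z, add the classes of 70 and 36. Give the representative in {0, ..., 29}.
Reduce the summands first: 70 ≡ 10, 36 ≡ 6 (mod 30), so 70 + 36 ≡ 10 + 6 (mod 30). 10 + 6 = 16; 16 = 0·30 + 16, so (70 + 36) mod 30 = 16.

Final answer: 16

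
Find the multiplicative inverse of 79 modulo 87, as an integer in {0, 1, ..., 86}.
79^(−1) ≡ 76 (mod 87)

Apply the extended Euclidean algorithm to (87, 79), tracking rows (r, s, t) with s·87 + t·79 = r. Each division r_prev = q·r_cur + r_new produces the new row as (previous row) − q·(current row):
  row A: (87, 1, 0)   [1·87 + 0·79 = 87]
  row B: (79, 0, 1)   [0·87 + 1·79 = 79]
  87 = 1·79 + 8   → row C = row A − 1·row B = (8, 1, −1)   [check: 1·87 − 1·79 = 8]
  79 = 9·8 + 7   → row D = row B − 9·row C = (7, −9, 10)   [check: −9·87 + 10·79 = 7]
  8 = 1·7 + 1   → row E = row C − 1·row D = (1, 10, −11)   [check: 10·87 − 11·79 = 1]
  7 = 7·1 + 0   → remainder 0, stop. gcd = 1 (last nonzero row E).
The gcd is 1, so 79 is invertible mod 87. The last nonzero row gives 10·87 − 11·79 = 1, so t = −11. So 79^(−1) ≡ −11 ≡ 76 (mod 87). Verify: 79 · 76 = 6004 ≡ 1 (mod 87). ✓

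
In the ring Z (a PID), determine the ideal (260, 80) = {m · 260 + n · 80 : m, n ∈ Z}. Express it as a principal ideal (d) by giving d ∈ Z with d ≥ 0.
In the PID Z, (a, b) is generated by gcd(a, b). Compute gcd(260, 80) with the extended Euclidean algorithm, tracking rows (r, s, t) with s·260 + t·80 = r:
  row A: (260, 1, 0)   [1·260 + 0·80 = 260]
  row B: (80, 0, 1)   [0·260 + 1·80 = 80]
  260 = 3·80 + 20   → row C = row A − 3·row B = (20, 1, −3)   [check: 1·260 − 3·80 = 20]
  80 = 4·20 + 0   → remainder 0, stop. gcd = 20 (last nonzero row C).
So gcd(260, 80) = 20, with Bézout identity 1·260 − 3·80 = 20. Containment (⊇): the Bézout identity exhibits 20 as an element of (260, 80), giving (20) ⊆ (260, 80). Containment (⊆): since 20 | 260 and 20 | 80 (260 = 20·13, 80 = 20·4), every Z-linear combination of 260 and 80 is divisible by 20, so (260, 80) ⊆ (20). Therefore (260, 80) = (20), d = 20.

Final answer: (260, 80) = (20); d = 20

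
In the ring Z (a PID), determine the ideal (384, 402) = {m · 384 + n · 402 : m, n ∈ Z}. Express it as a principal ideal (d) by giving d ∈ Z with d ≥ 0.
(384, 402) = (6); d = 6

In the PID Z, (a, b) is generated by gcd(a, b). Compute gcd(402, 384) with the extended Euclidean algorithm, tracking rows (r, s, t) with s·402 + t·384 = r:
  row A: (402, 1, 0)   [1·402 + 0·384 = 402]
  row B: (384, 0, 1)   [0·402 + 1·384 = 384]
  402 = 1·384 + 18   → row C = row A − 1·row B = (18, 1, −1)   [check: 1·402 − 1·384 = 18]
  384 = 21·18 + 6   → row D = row B − 21·row C = (6, −21, 22)   [check: −21·402 + 22·384 = 6]
  18 = 3·6 + 0   → remainder 0, stop. gcd = 6 (last nonzero row D).
So gcd(384, 402) = 6, with Bézout identity −21·402 + 22·384 = 6. Containment (⊇): the Bézout identity exhibits 6 as an element of (384, 402), giving (6) ⊆ (384, 402). Containment (⊆): since 6 | 384 and 6 | 402 (384 = 6·64, 402 = 6·67), every Z-linear combination of 384 and 402 is divisible by 6, so (384, 402) ⊆ (6). Therefore (384, 402) = (6), d = 6.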